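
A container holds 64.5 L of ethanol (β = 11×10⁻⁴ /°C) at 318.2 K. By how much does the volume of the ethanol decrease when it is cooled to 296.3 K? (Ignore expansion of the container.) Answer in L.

|ΔT| = |296.3 − 318.2| = 21.9 K
ΔV = βV₀ΔT = (11×10⁻⁴)(64.5)(21.9) = 1.55 L

ΔV = 1.55 L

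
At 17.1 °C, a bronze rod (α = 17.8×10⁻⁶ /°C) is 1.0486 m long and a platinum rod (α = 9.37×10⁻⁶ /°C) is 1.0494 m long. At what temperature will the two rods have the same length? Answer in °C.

Equal length when α₁L₁ΔT − α₂L₂ΔT = L₂ − L₁ = 8.00×10⁻⁴ m
α₁L₁ = 1.866508×10⁻⁵, α₂L₂ = 9.832878×10⁻⁶ → Δ(αL) = 8.832202×10⁻⁶ m/K
ΔT = 8.00×10⁻⁴ / 8.832202×10⁻⁶ = 90.578 K, so T = 17.1 + 90.578 = 107.678 °C

T = 107.7 °C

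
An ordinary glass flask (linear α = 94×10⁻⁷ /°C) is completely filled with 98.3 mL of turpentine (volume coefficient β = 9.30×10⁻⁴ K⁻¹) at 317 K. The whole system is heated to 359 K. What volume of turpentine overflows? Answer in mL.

The flask also expands: β_container ≈ 3α = 2.82×10⁻⁵ /K
Net overflow = V₀(β_liq − 3α_cont)ΔT
β − 3α = 9.30×10⁻⁴ − 2.82×10⁻⁵ = 9.018×10⁻⁴ /K; ΔT = 42 K
ΔV = 98.3 × 9.018×10⁻⁴ × 42 = 3.72 mL

3.72 mL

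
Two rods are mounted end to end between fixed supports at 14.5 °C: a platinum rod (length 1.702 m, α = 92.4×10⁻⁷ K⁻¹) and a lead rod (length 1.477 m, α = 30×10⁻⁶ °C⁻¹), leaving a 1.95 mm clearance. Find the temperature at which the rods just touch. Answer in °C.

Gap closes when ΔL₁ + ΔL₂ = 1.95 mm = 1.95×10⁻³ m
(α₁L₁ + α₂L₂)ΔT = g
α₁L₁ + α₂L₂ = 92.4×10⁻⁷×1.702 + 30×10⁻⁶×1.477 = 6.003648×10⁻⁵ m/K
ΔT = 1.95×10⁻³ / 6.003648×10⁻⁵ = 32.480 K
T = 14.5 + 32.480 = 46.980 °C

T = 47.0 °C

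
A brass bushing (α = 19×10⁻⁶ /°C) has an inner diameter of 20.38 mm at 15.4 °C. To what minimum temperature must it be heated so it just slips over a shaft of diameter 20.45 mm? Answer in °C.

T = 196 °C

Required Δd = 20.45 − 20.38 = 0.07 mm
Δd = αd₀ΔT ⇒ ΔT = Δd/(αd₀) = 0.07 / (19×10⁻⁶ × 20.38) = 180.78 K
T_min = 15.4 + 180.78 = 196.18 °C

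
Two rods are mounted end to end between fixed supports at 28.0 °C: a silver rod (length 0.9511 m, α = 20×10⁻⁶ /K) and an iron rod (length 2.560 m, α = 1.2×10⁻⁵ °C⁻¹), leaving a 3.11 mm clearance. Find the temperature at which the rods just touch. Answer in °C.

T = 90.5 °C

Gap closes when ΔL₁ + ΔL₂ = 3.11 mm = 3.11×10⁻³ m
(α₁L₁ + α₂L₂)ΔT = g
α₁L₁ + α₂L₂ = 20×10⁻⁶×0.9511 + 1.2×10⁻⁵×2.560 = 4.9742×10⁻⁵ m/K
ΔT = 3.11×10⁻³ / 4.9742×10⁻⁵ = 62.523 K
T = 28.0 + 62.523 = 90.523 °C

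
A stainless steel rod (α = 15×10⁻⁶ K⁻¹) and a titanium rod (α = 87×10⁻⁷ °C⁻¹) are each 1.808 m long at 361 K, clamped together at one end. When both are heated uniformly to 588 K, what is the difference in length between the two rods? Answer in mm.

2.59 mm

ΔT = 227 K
stainless steel: ΔL = 15×10⁻⁶ × 1.808 m × 227 = 6.1562×10⁻³ m = 6.1562 mm
titanium: ΔL = 87×10⁻⁷ × 1.808 m × 227 = 3.5706×10⁻³ m = 3.5706 mm
difference = 6.1562 − 3.5706 = 2.5856 mm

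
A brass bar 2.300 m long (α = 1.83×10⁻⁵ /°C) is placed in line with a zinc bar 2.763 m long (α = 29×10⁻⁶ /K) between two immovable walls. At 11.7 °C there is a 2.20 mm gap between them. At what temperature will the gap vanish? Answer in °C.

Gap closes when ΔL₁ + ΔL₂ = 2.20 mm = 2.20×10⁻³ m
(α₁L₁ + α₂L₂)ΔT = g
α₁L₁ + α₂L₂ = 1.83×10⁻⁵×2.300 + 29×10⁻⁶×2.763 = 1.22217×10⁻⁴ m/K
ΔT = 2.20×10⁻³ / 1.22217×10⁻⁴ = 18.001 K
T = 11.7 + 18.001 = 29.701 °C

T = 29.7 °C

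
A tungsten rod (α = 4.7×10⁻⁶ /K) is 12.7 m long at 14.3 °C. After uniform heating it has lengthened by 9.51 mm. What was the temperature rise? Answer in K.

ΔL = αL₀ΔT ⇒ ΔT = ΔL / (αL₀)
ΔT = 9.51×10⁻³ m / (4.7×10⁻⁶ × 12.7 m) = 159.32 K

ΔT = 159 K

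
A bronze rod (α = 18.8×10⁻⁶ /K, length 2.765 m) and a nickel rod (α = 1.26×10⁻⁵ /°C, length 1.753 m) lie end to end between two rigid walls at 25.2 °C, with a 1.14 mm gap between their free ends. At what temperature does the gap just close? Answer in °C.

T = 40.6 °C

α₁L₁ = 5.1982×10⁻⁵ m/K, α₂L₂ = 2.20878×10⁻⁵ m/K → total 7.40698×10⁻⁵ m/K
ΔT = g/(α₁L₁+α₂L₂) = 1.14×10⁻³ / 7.40698×10⁻⁵ = 15.391 K
T = 25.2 + 15.391 = 40.591 °C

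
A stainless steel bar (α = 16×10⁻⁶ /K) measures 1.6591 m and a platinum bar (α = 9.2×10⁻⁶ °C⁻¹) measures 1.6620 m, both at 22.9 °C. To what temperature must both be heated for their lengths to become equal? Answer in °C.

T = 280.6 °C

L₁(1 + α₁ΔT) = L₂(1 + α₂ΔT) ⇒ ΔT = (L₂ − L₁)/(α₁L₁ − α₂L₂)
L₂ − L₁ = 1.6620 − 1.6591 = 2.90×10⁻³ m
α₁L₁ − α₂L₂ = 16×10⁻⁶×1.6591 − 9.2×10⁻⁶×1.6620 = 1.12552×10⁻⁵ m/K
ΔT = 2.90×10⁻³ / 1.12552×10⁻⁵ = 257.659 K
T = 22.9 + 257.659 = 280.559 °C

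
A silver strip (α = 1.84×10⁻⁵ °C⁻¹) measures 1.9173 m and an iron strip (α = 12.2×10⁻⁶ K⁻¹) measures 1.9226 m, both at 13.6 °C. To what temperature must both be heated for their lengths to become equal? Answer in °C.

L₁(1 + α₁ΔT) = L₂(1 + α₂ΔT) ⇒ ΔT = (L₂ − L₁)/(α₁L₁ − α₂L₂)
L₂ − L₁ = 1.9226 − 1.9173 = 5.30×10⁻³ m
α₁L₁ − α₂L₂ = 1.84×10⁻⁵×1.9173 − 12.2×10⁻⁶×1.9226 = 1.18226×10⁻⁵ m/K
ΔT = 5.30×10⁻³ / 1.18226×10⁻⁵ = 448.294 K
T = 13.6 + 448.294 = 461.894 °C

T = 461.9 °C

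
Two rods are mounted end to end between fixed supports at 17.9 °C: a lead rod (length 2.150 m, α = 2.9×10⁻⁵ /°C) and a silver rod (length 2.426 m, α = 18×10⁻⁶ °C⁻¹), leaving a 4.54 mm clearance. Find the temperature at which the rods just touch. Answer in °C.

T = 60.7 °C

α₁L₁ = 6.235×10⁻⁵ m/K, α₂L₂ = 4.3668×10⁻⁵ m/K → total 1.06018×10⁻⁴ m/K
ΔT = g/(α₁L₁+α₂L₂) = 4.54×10⁻³ / 1.06018×10⁻⁴ = 42.823 K
T = 17.9 + 42.823 = 60.723 °C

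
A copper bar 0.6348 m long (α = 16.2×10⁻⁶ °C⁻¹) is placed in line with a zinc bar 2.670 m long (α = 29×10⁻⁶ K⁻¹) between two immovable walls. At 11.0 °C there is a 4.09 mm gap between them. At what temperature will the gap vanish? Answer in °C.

Gap closes when ΔL₁ + ΔL₂ = 4.09 mm = 4.09×10⁻³ m
(α₁L₁ + α₂L₂)ΔT = g
α₁L₁ + α₂L₂ = 16.2×10⁻⁶×0.6348 + 29×10⁻⁶×2.670 = 8.771376×10⁻⁵ m/K
ΔT = 4.09×10⁻³ / 8.771376×10⁻⁵ = 46.629 K
T = 11.0 + 46.629 = 57.629 °C

T = 57.6 °C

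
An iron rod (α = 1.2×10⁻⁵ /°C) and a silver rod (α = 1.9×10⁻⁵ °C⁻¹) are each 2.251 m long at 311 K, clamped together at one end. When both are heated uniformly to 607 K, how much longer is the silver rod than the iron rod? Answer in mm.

ΔT = 296 K
iron: ΔL = 1.2×10⁻⁵ × 2.251 m × 296 = 7.9956×10⁻³ m = 7.9956 mm
silver: ΔL = 1.9×10⁻⁵ × 2.251 m × 296 = 1.2660×10⁻² m = 12.660 mm
difference = 12.660 − 7.9956 = 4.6644 mm

4.66 mm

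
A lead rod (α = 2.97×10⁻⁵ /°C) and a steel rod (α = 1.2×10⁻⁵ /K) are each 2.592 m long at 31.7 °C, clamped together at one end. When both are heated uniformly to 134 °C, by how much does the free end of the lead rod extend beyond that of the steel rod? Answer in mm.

4.69 mm

ΔT = 102.3 K
lead: ΔL = 2.97×10⁻⁵ × 2.592 m × 102.3 = 7.8753×10⁻³ m = 7.8753 mm
steel: ΔL = 1.2×10⁻⁵ × 2.592 m × 102.3 = 3.1819×10⁻³ m = 3.1819 mm
difference = 7.8753 − 3.1819 = 4.6934 mm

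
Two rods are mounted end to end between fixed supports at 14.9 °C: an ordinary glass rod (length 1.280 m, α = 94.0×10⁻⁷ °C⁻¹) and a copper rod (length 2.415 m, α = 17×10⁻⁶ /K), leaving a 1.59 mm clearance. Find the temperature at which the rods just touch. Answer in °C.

T = 44.9 °C

α₁L₁ = 1.2032×10⁻⁵ m/K, α₂L₂ = 4.1055×10⁻⁵ m/K → total 5.3087×10⁻⁵ m/K
ΔT = g/(α₁L₁+α₂L₂) = 1.59×10⁻³ / 5.3087×10⁻⁵ = 29.951 K
T = 14.9 + 29.951 = 44.851 °C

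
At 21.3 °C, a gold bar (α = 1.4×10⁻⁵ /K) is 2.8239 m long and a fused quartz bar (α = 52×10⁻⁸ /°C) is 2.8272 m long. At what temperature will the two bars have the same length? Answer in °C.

T = 108.0 °C

Equal length when α₁L₁ΔT − α₂L₂ΔT = L₂ − L₁ = 3.30×10⁻³ m
α₁L₁ = 3.95346×10⁻⁵, α₂L₂ = 1.470144×10⁻⁶ → Δ(αL) = 3.8064456×10⁻⁵ m/K
ΔT = 3.30×10⁻³ / 3.8064456×10⁻⁵ = 86.695 K, so T = 21.3 + 86.695 = 107.995 °C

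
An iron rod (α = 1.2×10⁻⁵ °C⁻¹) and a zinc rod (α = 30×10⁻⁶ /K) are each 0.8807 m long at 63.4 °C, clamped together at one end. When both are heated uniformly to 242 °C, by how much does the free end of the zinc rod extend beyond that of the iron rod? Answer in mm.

2.83 mm

ΔT = 178.6 K
iron: ΔL = 1.2×10⁻⁵ × 0.8807 m × 178.6 = 1.8875×10⁻³ m = 1.8875 mm
zinc: ΔL = 30×10⁻⁶ × 0.8807 m × 178.6 = 4.7188×10⁻³ m = 4.7188 mm
difference = 4.7188 − 1.8875 = 2.8313 mm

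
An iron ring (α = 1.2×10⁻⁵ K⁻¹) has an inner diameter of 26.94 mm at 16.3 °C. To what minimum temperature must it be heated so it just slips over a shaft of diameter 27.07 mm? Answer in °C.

T = 418 °C

Required Δd = 27.07 − 26.94 = 0.13 mm
Δd = αd₀ΔT ⇒ ΔT = Δd/(αd₀) = 0.13 / (1.2×10⁻⁵ × 26.94) = 402.13 K
T_min = 16.3 + 402.13 = 418.43 °C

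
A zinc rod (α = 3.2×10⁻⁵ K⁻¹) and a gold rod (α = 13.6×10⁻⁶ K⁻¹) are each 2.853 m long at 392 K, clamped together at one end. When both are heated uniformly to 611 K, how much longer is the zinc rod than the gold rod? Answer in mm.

ΔT = 219 K
zinc: ΔL = 3.2×10⁻⁵ × 2.853 m × 219 = 1.9994×10⁻² m = 19.994 mm
gold: ΔL = 13.6×10⁻⁶ × 2.853 m × 219 = 8.4974×10⁻³ m = 8.4974 mm
difference = 19.994 − 8.4974 = 11.4966 mm

11.5 mm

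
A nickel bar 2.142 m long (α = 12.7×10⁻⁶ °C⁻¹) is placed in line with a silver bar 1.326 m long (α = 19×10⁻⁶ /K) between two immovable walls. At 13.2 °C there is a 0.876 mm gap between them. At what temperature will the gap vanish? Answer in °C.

T = 29.9 °C

Gap closes when ΔL₁ + ΔL₂ = 0.876 mm = 8.76×10⁻⁴ m
(α₁L₁ + α₂L₂)ΔT = g
α₁L₁ + α₂L₂ = 12.7×10⁻⁶×2.142 + 19×10⁻⁶×1.326 = 5.23974×10⁻⁵ m/K
ΔT = 8.76×10⁻⁴ / 5.23974×10⁻⁵ = 16.718 K
T = 13.2 + 16.718 = 29.918 °C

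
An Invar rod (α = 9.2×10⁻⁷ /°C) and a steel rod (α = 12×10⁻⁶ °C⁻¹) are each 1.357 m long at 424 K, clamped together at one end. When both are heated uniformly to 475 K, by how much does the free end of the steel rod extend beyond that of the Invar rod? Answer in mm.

0.767 mm

ΔT = 51 K
Invar: ΔL = 9.2×10⁻⁷ × 1.357 m × 51 = 6.3670×10⁻⁵ m = 0.063670 mm
steel: ΔL = 12×10⁻⁶ × 1.357 m × 51 = 8.3048×10⁻⁴ m = 0.83048 mm
difference = 0.83048 − 0.063670 = 0.76681 mm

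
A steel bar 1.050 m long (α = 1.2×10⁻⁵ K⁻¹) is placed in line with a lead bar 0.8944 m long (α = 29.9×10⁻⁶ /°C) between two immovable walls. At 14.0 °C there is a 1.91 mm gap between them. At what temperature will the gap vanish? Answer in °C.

T = 62.5 °C

α₁L₁ = 1.260×10⁻⁵ m/K, α₂L₂ = 2.674256×10⁻⁵ m/K → total 3.934256×10⁻⁵ m/K
ΔT = g/(α₁L₁+α₂L₂) = 1.91×10⁻³ / 3.934256×10⁻⁵ = 48.548 K
T = 14.0 + 48.548 = 62.548 °C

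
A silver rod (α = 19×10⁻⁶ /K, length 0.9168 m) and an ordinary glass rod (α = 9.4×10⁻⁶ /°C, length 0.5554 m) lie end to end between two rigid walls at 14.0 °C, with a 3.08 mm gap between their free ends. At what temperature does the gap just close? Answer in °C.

α₁L₁ = 1.74192×10⁻⁵ m/K, α₂L₂ = 5.22076×10⁻⁶ m/K → total 2.263996×10⁻⁵ m/K
ΔT = g/(α₁L₁+α₂L₂) = 3.08×10⁻³ / 2.263996×10⁻⁵ = 136.04 K
T = 14.0 + 136.04 = 150.04 °C

T = 150 °C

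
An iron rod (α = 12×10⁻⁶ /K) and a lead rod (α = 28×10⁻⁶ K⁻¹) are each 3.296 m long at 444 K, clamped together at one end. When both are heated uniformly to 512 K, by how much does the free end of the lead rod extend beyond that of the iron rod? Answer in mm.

ΔT = 68 K
iron: ΔL = 12×10⁻⁶ × 3.296 m × 68 = 2.6895×10⁻³ m = 2.6895 mm
lead: ΔL = 28×10⁻⁶ × 3.296 m × 68 = 6.2756×10⁻³ m = 6.2756 mm
difference = 6.2756 − 2.6895 = 3.5861 mm

3.59 mm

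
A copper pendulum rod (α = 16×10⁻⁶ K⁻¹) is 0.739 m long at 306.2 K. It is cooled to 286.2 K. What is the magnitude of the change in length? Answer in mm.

|ΔT| = |286.2 − 306.2| = 20.0 K
ΔL = αL₀ΔT = (16×10⁻⁶)(0.739)(20.0) = 2.36×10⁻⁴ m

ΔL = 0.236 mm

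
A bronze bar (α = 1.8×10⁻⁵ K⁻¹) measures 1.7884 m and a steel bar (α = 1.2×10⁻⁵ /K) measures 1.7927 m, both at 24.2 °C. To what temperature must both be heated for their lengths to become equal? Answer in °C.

T = 426.9 °C

L₁(1 + α₁ΔT) = L₂(1 + α₂ΔT) ⇒ ΔT = (L₂ − L₁)/(α₁L₁ − α₂L₂)
L₂ − L₁ = 1.7927 − 1.7884 = 4.30×10⁻³ m
α₁L₁ − α₂L₂ = 1.8×10⁻⁵×1.7884 − 1.2×10⁻⁵×1.7927 = 1.06788×10⁻⁵ m/K
ΔT = 4.30×10⁻³ / 1.06788×10⁻⁵ = 402.667 K
T = 24.2 + 402.667 = 426.867 °C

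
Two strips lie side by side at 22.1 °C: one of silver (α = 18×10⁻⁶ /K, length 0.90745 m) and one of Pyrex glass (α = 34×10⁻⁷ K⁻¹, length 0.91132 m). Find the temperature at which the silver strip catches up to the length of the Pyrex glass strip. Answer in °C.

Equal length when α₁L₁ΔT − α₂L₂ΔT = L₂ − L₁ = 3.87×10⁻³ m
α₁L₁ = 1.63341×10⁻⁵, α₂L₂ = 3.098488×10⁻⁶ → Δ(αL) = 1.3235612×10⁻⁵ m/K
ΔT = 3.87×10⁻³ / 1.3235612×10⁻⁵ = 292.393 K, so T = 22.1 + 292.393 = 314.493 °C

T = 314.5 °C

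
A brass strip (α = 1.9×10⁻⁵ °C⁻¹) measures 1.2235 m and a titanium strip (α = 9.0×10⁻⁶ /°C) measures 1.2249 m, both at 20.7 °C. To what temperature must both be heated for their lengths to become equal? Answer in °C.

L₁(1 + α₁ΔT) = L₂(1 + α₂ΔT) ⇒ ΔT = (L₂ − L₁)/(α₁L₁ − α₂L₂)
L₂ − L₁ = 1.2249 − 1.2235 = 1.40×10⁻³ m
α₁L₁ − α₂L₂ = 1.9×10⁻⁵×1.2235 − 9.0×10⁻⁶×1.2249 = 1.22224×10⁻⁵ m/K
ΔT = 1.40×10⁻³ / 1.22224×10⁻⁵ = 114.544 K
T = 20.7 + 114.544 = 135.244 °C

T = 135.2 °C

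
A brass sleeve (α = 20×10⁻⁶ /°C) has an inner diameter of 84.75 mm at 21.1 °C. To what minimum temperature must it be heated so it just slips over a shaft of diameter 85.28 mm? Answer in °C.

Required Δd = 85.28 − 84.75 = 0.53 mm
Δd = αd₀ΔT ⇒ ΔT = Δd/(αd₀) = 0.53 / (20×10⁻⁶ × 84.75) = 312.68 K
T_min = 21.1 + 312.68 = 333.78 °C

T = 334 °C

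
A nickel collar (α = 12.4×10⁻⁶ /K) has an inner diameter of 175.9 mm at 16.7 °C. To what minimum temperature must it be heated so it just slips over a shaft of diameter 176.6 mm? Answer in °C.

T = 338 °C

Required Δd = 176.6 − 175.9 = 0.7 mm
Δd = αd₀ΔT ⇒ ΔT = Δd/(αd₀) = 0.7 / (12.4×10⁻⁶ × 175.9) = 320.93 K
T_min = 16.7 + 320.93 = 337.63 °C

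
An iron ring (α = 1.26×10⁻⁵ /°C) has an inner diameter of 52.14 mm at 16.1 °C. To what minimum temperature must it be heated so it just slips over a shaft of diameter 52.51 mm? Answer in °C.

T = 579 °C

Required Δd = 52.51 − 52.14 = 0.37 mm
Δd = αd₀ΔT ⇒ ΔT = Δd/(αd₀) = 0.37 / (1.26×10⁻⁵ × 52.14) = 563.20 K
T_min = 16.1 + 563.20 = 579.30 °C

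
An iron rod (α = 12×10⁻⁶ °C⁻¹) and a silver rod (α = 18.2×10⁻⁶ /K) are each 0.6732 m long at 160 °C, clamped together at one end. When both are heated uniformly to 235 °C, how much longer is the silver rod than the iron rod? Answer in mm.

0.313 mm

ΔT = 75 K
iron: ΔL = 12×10⁻⁶ × 0.6732 m × 75 = 6.0588×10⁻⁴ m = 0.60588 mm
silver: ΔL = 18.2×10⁻⁶ × 0.6732 m × 75 = 9.1892×10⁻⁴ m = 0.91892 mm
difference = 0.91892 − 0.60588 = 0.31304 mm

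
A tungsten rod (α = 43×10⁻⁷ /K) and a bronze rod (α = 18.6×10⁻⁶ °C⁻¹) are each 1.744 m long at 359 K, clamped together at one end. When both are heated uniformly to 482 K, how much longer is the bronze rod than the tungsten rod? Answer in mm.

ΔT = 123 K
tungsten: ΔL = 43×10⁻⁷ × 1.744 m × 123 = 9.2240×10⁻⁴ m = 0.92240 mm
bronze: ΔL = 18.6×10⁻⁶ × 1.744 m × 123 = 3.9899×10⁻³ m = 3.9899 mm
difference = 3.9899 − 0.92240 = 3.0675 mm

3.07 mm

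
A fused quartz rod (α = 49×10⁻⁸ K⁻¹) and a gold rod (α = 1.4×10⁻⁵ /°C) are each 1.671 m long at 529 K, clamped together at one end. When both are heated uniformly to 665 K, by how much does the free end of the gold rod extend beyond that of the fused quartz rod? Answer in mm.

ΔT = 136 K
fused quartz: ΔL = 49×10⁻⁸ × 1.671 m × 136 = 1.1136×10⁻⁴ m = 0.11136 mm
gold: ΔL = 1.4×10⁻⁵ × 1.671 m × 136 = 3.1816×10⁻³ m = 3.1816 mm
difference = 3.1816 − 0.11136 = 3.07024 mm

3.07 mm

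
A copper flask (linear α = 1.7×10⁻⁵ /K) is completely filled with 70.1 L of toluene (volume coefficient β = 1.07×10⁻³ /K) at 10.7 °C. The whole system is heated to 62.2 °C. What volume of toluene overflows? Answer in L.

3.68 L

The flask also expands: β_container ≈ 3α = 5.1×10⁻⁵ /K
Net overflow = V₀(β_liq − 3α_cont)ΔT
β − 3α = 1.07×10⁻³ − 5.1×10⁻⁵ = 1.019×10⁻³ /K; ΔT = 51.5 K
ΔV = 70.1 × 1.019×10⁻³ × 51.5 = 3.68 L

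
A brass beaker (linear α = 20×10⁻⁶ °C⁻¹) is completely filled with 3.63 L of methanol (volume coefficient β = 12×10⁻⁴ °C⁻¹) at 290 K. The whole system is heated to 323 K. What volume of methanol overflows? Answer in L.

The beaker also expands: β_container ≈ 3α = 6.0×10⁻⁵ /K
Net overflow = V₀(β_liq − 3α_cont)ΔT
β − 3α = 1.20×10⁻³ − 6.0×10⁻⁵ = 1.14×10⁻³ /K; ΔT = 33 K
ΔV = 3.63 × 1.14×10⁻³ × 33 = 0.137 L

0.137 L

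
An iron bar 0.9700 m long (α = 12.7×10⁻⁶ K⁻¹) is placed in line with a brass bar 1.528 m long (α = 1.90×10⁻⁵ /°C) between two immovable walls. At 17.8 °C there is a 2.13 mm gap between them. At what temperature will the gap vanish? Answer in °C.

T = 69.3 °C

Gap closes when ΔL₁ + ΔL₂ = 2.13 mm = 2.13×10⁻³ m
(α₁L₁ + α₂L₂)ΔT = g
α₁L₁ + α₂L₂ = 12.7×10⁻⁶×0.9700 + 1.90×10⁻⁵×1.528 = 4.1351×10⁻⁵ m/K
ΔT = 2.13×10⁻³ / 4.1351×10⁻⁵ = 51.510 K
T = 17.8 + 51.510 = 69.310 °C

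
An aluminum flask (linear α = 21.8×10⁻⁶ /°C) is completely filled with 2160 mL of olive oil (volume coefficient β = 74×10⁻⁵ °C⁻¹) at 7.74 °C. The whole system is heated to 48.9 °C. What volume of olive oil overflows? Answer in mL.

The flask also expands: β_container ≈ 3α = 6.54×10⁻⁵ /K
Net overflow = V₀(β_liq − 3α_cont)ΔT
β − 3α = 7.40×10⁻⁴ − 6.54×10⁻⁵ = 6.746×10⁻⁴ /K; ΔT = 41.16 K
ΔV = 2160 × 6.746×10⁻⁴ × 41.16 = 60.0 mL

60.0 mL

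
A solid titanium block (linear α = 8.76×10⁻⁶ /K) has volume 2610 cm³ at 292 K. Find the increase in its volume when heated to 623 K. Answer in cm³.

Isotropic solid: β ≈ 3α = 2.6×10⁻⁵ /K; ΔT = 331 K
ΔV = 3αV₀ΔT = 3(8.76×10⁻⁶)(2610)(331) = 22.7 cm³

ΔV = 22.7 cm³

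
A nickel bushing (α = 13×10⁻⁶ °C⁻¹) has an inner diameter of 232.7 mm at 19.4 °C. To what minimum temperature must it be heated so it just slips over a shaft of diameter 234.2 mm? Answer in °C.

T = 515 °C

Required Δd = 234.2 − 232.7 = 1.5 mm
Δd = αd₀ΔT ⇒ ΔT = Δd/(αd₀) = 1.5 / (13×10⁻⁶ × 232.7) = 495.85 K
T_min = 19.4 + 495.85 = 515.25 °C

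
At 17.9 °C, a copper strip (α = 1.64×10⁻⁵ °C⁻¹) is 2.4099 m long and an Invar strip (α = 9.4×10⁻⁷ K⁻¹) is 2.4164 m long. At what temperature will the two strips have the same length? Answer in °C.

T = 192.4 °C

Equal length when α₁L₁ΔT − α₂L₂ΔT = L₂ − L₁ = 6.50×10⁻³ m
α₁L₁ = 3.952236×10⁻⁵, α₂L₂ = 2.271416×10⁻⁶ → Δ(αL) = 3.7250944×10⁻⁵ m/K
ΔT = 6.50×10⁻³ / 3.7250944×10⁻⁵ = 174.492 K, so T = 17.9 + 174.492 = 192.392 °C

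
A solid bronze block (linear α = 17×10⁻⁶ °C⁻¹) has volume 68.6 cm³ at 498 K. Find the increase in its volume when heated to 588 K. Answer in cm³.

Isotropic solid: β ≈ 3α = 5.1×10⁻⁵ /K; ΔT = 90 K
ΔV = 3αV₀ΔT = 3(17×10⁻⁶)(68.6)(90) = 0.315 cm³

ΔV = 0.315 cm³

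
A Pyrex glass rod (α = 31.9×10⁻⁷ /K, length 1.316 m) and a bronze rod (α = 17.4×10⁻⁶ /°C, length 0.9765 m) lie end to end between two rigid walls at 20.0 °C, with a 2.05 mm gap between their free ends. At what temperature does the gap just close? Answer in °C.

α₁L₁ = 4.19804×10⁻⁶ m/K, α₂L₂ = 1.69911×10⁻⁵ m/K → total 2.118914×10⁻⁵ m/K
ΔT = g/(α₁L₁+α₂L₂) = 2.05×10⁻³ / 2.118914×10⁻⁵ = 96.75 K
T = 20.0 + 96.75 = 116.75 °C

T = 117 °C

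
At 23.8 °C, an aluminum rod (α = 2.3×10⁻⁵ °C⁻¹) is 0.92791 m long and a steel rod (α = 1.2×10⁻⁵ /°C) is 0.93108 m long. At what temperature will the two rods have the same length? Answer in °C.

T = 335.5 °C

L₁(1 + α₁ΔT) = L₂(1 + α₂ΔT) ⇒ ΔT = (L₂ − L₁)/(α₁L₁ − α₂L₂)
L₂ − L₁ = 0.93108 − 0.92791 = 3.17×10⁻³ m
α₁L₁ − α₂L₂ = 2.3×10⁻⁵×0.92791 − 1.2×10⁻⁵×0.93108 = 1.016897×10⁻⁵ m/K
ΔT = 3.17×10⁻³ / 1.016897×10⁻⁵ = 311.733 K
T = 23.8 + 311.733 = 335.533 °C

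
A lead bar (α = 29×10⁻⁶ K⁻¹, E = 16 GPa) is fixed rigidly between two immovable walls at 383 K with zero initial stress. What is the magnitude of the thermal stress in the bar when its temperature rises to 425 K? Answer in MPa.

σ = 19.5 MPa

Fully constrained: the free strain ε = αΔT is blocked, so σ = Eε = EαΔT.
|ΔT| = 42 K
σ = 16.0×10⁹ × 29×10⁻⁶ × 42 = 1.95×10⁷ Pa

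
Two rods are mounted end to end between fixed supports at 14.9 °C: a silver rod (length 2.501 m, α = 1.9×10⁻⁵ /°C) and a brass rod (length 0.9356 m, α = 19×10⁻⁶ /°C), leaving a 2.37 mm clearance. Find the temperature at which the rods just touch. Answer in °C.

Gap closes when ΔL₁ + ΔL₂ = 2.37 mm = 2.37×10⁻³ m
(α₁L₁ + α₂L₂)ΔT = g
α₁L₁ + α₂L₂ = 1.9×10⁻⁵×2.501 + 19×10⁻⁶×0.9356 = 6.52954×10⁻⁵ m/K
ΔT = 2.37×10⁻³ / 6.52954×10⁻⁵ = 36.297 K
T = 14.9 + 36.297 = 51.197 °C

T = 51.2 °C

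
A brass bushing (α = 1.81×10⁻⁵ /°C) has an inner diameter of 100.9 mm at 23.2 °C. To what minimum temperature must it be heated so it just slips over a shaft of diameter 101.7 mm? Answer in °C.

Required Δd = 101.7 − 100.9 = 0.8 mm
Δd = αd₀ΔT ⇒ ΔT = Δd/(αd₀) = 0.8 / (1.81×10⁻⁵ × 100.9) = 438.05 K
T_min = 23.2 + 438.05 = 461.25 °C

T = 461 °C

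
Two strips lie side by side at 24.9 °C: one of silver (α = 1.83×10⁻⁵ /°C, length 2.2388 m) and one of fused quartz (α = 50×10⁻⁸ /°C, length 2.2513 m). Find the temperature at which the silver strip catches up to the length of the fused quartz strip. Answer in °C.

T = 338.6 °C

Equal length when α₁L₁ΔT − α₂L₂ΔT = L₂ − L₁ = 1.25×10⁻² m
α₁L₁ = 4.097004×10⁻⁵, α₂L₂ = 1.12565×10⁻⁶ → Δ(αL) = 3.984439×10⁻⁵ m/K
ΔT = 1.25×10⁻² / 3.984439×10⁻⁵ = 313.720 K, so T = 24.9 + 313.720 = 338.620 °C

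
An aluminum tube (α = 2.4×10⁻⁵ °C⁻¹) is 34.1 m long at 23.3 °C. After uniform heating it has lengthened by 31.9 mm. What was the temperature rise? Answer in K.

ΔT = 39.0 K

ΔL = αL₀ΔT ⇒ ΔT = ΔL / (αL₀)
ΔT = 31.9×10⁻³ m / (2.4×10⁻⁵ × 34.1 m) = 38.978 K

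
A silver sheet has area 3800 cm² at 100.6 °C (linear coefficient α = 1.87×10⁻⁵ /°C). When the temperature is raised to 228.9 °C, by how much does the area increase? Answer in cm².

ΔA = 18.2 cm²

Area coefficient ≈ 2α; |ΔT| = 128.3 K
ΔA = 2αA₀ΔT = 2(1.87×10⁻⁵)(3800)(128.3) = 18.2 cm²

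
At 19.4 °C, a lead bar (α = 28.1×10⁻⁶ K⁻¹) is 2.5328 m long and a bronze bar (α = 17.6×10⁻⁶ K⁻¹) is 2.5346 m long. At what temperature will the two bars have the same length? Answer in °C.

L₁(1 + α₁ΔT) = L₂(1 + α₂ΔT) ⇒ ΔT = (L₂ − L₁)/(α₁L₁ − α₂L₂)
L₂ − L₁ = 2.5346 − 2.5328 = 1.80×10⁻³ m
α₁L₁ − α₂L₂ = 28.1×10⁻⁶×2.5328 − 17.6×10⁻⁶×2.5346 = 2.656272×10⁻⁵ m/K
ΔT = 1.80×10⁻³ / 2.656272×10⁻⁵ = 67.7641 K
T = 19.4 + 67.7641 = 87.1641 °C

T = 87.16 °C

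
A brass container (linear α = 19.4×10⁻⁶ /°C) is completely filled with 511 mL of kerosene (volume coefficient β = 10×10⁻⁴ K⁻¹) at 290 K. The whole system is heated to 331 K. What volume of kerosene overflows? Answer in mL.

19.7 mL

The container also expands: β_container ≈ 3α = 5.82×10⁻⁵ /K
Net overflow = V₀(β_liq − 3α_cont)ΔT
β − 3α = 1.00×10⁻³ − 5.82×10⁻⁵ = 9.418×10⁻⁴ /K; ΔT = 41 K
ΔV = 511 × 9.418×10⁻⁴ × 41 = 19.7 mL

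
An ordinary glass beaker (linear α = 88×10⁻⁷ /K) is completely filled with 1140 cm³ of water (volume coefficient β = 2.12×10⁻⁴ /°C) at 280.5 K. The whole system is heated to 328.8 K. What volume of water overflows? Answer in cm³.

The beaker also expands: β_container ≈ 3α = 2.64×10⁻⁵ /K
Net overflow = V₀(β_liq − 3α_cont)ΔT
β − 3α = 2.12×10⁻⁴ − 2.64×10⁻⁵ = 1.856×10⁻⁴ /K; ΔT = 48.3 K
ΔV = 1140 × 1.856×10⁻⁴ × 48.3 = 10.2 cm³

10.2 cm³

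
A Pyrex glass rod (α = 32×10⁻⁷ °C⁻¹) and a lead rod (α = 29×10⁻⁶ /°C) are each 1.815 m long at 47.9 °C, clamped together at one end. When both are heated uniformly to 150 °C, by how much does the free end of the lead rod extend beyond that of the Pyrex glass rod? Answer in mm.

4.78 mm

ΔT = 102.1 K
Pyrex glass: ΔL = 32×10⁻⁷ × 1.815 m × 102.1 = 5.9300×10⁻⁴ m = 0.59300 mm
lead: ΔL = 29×10⁻⁶ × 1.815 m × 102.1 = 5.3740×10⁻³ m = 5.3740 mm
difference = 5.3740 − 0.59300 = 4.781 mm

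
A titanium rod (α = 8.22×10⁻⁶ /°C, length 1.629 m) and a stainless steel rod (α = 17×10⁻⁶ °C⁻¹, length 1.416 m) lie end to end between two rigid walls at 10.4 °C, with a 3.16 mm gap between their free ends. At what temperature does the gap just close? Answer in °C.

T = 94.8 °C

α₁L₁ = 1.339038×10⁻⁵ m/K, α₂L₂ = 2.4072×10⁻⁵ m/K → total 3.746238×10⁻⁵ m/K
ΔT = g/(α₁L₁+α₂L₂) = 3.16×10⁻³ / 3.746238×10⁻⁵ = 84.351 K
T = 10.4 + 84.351 = 94.751 °C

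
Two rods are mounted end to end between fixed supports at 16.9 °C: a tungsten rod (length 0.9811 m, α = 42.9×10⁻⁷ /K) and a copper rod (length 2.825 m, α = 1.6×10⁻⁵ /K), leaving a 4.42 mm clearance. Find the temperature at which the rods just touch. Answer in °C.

Gap closes when ΔL₁ + ΔL₂ = 4.42 mm = 4.42×10⁻³ m
(α₁L₁ + α₂L₂)ΔT = g
α₁L₁ + α₂L₂ = 42.9×10⁻⁷×0.9811 + 1.6×10⁻⁵×2.825 = 4.9408919×10⁻⁵ m/K
ΔT = 4.42×10⁻³ / 4.9408919×10⁻⁵ = 89.46 K
T = 16.9 + 89.46 = 106.36 °C

T = 106 °C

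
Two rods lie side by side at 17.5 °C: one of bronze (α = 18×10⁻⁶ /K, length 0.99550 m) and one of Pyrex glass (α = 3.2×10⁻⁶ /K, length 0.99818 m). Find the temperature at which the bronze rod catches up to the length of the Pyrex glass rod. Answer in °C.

Equal length when α₁L₁ΔT − α₂L₂ΔT = L₂ − L₁ = 2.68×10⁻³ m
α₁L₁ = 1.7919×10⁻⁵, α₂L₂ = 3.194176×10⁻⁶ → Δ(αL) = 1.4724824×10⁻⁵ m/K
ΔT = 2.68×10⁻³ / 1.4724824×10⁻⁵ = 182.006 K, so T = 17.5 + 182.006 = 199.506 °C

T = 199.5 °C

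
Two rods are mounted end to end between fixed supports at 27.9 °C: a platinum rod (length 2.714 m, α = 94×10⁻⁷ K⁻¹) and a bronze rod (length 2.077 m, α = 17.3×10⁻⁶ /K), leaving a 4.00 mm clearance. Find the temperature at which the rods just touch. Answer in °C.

α₁L₁ = 2.55116×10⁻⁵ m/K, α₂L₂ = 3.59321×10⁻⁵ m/K → total 6.14437×10⁻⁵ m/K
ΔT = g/(α₁L₁+α₂L₂) = 4.00×10⁻³ / 6.14437×10⁻⁵ = 65.100 K
T = 27.9 + 65.100 = 93.000 °C

T = 93.0 °C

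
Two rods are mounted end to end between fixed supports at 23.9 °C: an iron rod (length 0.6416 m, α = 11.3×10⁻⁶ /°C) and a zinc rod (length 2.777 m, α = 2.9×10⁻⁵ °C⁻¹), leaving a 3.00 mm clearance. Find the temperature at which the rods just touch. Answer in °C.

T = 58.1 °C

α₁L₁ = 7.25008×10⁻⁶ m/K, α₂L₂ = 8.0533×10⁻⁵ m/K → total 8.778308×10⁻⁵ m/K
ΔT = g/(α₁L₁+α₂L₂) = 3.00×10⁻³ / 8.778308×10⁻⁵ = 34.175 K
T = 23.9 + 34.175 = 58.075 °C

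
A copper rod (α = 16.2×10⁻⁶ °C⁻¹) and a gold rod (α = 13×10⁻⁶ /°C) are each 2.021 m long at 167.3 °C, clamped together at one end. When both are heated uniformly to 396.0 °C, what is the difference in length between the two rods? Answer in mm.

ΔT = 228.7 K
copper: ΔL = 16.2×10⁻⁶ × 2.021 m × 228.7 = 7.4877×10⁻³ m = 7.4877 mm
gold: ΔL = 13×10⁻⁶ × 2.021 m × 228.7 = 6.0086×10⁻³ m = 6.0086 mm
difference = 7.4877 − 6.0086 = 1.4791 mm

1.48 mm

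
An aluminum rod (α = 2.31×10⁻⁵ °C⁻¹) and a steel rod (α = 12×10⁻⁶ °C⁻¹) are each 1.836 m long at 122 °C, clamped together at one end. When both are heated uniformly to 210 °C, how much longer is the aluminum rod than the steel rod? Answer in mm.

1.79 mm

ΔT = 88 K
aluminum: ΔL = 2.31×10⁻⁵ × 1.836 m × 88 = 3.7322×10⁻³ m = 3.7322 mm
steel: ΔL = 12×10⁻⁶ × 1.836 m × 88 = 1.9388×10⁻³ m = 1.9388 mm
difference = 3.7322 − 1.9388 = 1.7934 mm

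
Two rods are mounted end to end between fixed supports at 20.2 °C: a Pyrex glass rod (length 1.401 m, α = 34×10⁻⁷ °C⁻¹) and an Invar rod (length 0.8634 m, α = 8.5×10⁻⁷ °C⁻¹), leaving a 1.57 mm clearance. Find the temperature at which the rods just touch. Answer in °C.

T = 306 °C

Gap closes when ΔL₁ + ΔL₂ = 1.57 mm = 1.57×10⁻³ m
(α₁L₁ + α₂L₂)ΔT = g
α₁L₁ + α₂L₂ = 34×10⁻⁷×1.401 + 8.5×10⁻⁷×0.8634 = 5.49729×10⁻⁶ m/K
ΔT = 1.57×10⁻³ / 5.49729×10⁻⁶ = 285.60 K
T = 20.2 + 285.60 = 305.80 °C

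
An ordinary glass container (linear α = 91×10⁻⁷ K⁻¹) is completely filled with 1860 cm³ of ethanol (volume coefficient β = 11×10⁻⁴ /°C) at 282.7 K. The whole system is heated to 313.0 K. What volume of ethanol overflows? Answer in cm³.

The container also expands: β_container ≈ 3α = 2.73×10⁻⁵ /K
Net overflow = V₀(β_liq − 3α_cont)ΔT
β − 3α = 1.10×10⁻³ − 2.73×10⁻⁵ = 1.0727×10⁻³ /K; ΔT = 30.3 K
ΔV = 1860 × 1.0727×10⁻³ × 30.3 = 60.5 cm³

60.5 cm³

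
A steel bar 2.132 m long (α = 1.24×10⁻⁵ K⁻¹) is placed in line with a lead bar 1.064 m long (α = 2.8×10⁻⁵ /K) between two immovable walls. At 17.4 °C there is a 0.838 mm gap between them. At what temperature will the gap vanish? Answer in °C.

Gap closes when ΔL₁ + ΔL₂ = 0.838 mm = 8.38×10⁻⁴ m
(α₁L₁ + α₂L₂)ΔT = g
α₁L₁ + α₂L₂ = 1.24×10⁻⁵×2.132 + 2.8×10⁻⁵×1.064 = 5.62288×10⁻⁵ m/K
ΔT = 8.38×10⁻⁴ / 5.62288×10⁻⁵ = 14.903 K
T = 17.4 + 14.903 = 32.303 °C

T = 32.3 °C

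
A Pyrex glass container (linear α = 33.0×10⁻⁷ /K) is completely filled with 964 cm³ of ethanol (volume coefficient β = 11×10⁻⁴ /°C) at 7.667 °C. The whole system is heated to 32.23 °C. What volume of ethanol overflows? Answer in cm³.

25.8 cm³

The container also expands: β_container ≈ 3α = 9.9×10⁻⁶ /K
Net overflow = V₀(β_liq − 3α_cont)ΔT
β − 3α = 1.10×10⁻³ − 9.9×10⁻⁶ = 1.0901×10⁻³ /K; ΔT = 24.563 K
ΔV = 964 × 1.0901×10⁻³ × 24.563 = 25.8 cm³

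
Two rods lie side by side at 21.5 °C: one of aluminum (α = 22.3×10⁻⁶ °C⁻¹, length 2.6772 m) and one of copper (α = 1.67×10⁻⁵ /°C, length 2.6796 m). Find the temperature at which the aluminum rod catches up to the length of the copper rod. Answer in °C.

T = 182.0 °C

L₁(1 + α₁ΔT) = L₂(1 + α₂ΔT) ⇒ ΔT = (L₂ − L₁)/(α₁L₁ − α₂L₂)
L₂ − L₁ = 2.6796 − 2.6772 = 2.40×10⁻³ m
α₁L₁ − α₂L₂ = 22.3×10⁻⁶×2.6772 − 1.67×10⁻⁵×2.6796 = 1.495224×10⁻⁵ m/K
ΔT = 2.40×10⁻³ / 1.495224×10⁻⁵ = 160.511 K
T = 21.5 + 160.511 = 182.011 °C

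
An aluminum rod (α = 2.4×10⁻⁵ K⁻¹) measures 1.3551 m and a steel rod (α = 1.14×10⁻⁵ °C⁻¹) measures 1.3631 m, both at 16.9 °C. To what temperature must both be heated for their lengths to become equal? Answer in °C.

T = 488.0 °C

Equal length when α₁L₁ΔT − α₂L₂ΔT = L₂ − L₁ = 8.00×10⁻³ m
α₁L₁ = 3.25224×10⁻⁵, α₂L₂ = 1.553934×10⁻⁵ → Δ(αL) = 1.698306×10⁻⁵ m/K
ΔT = 8.00×10⁻³ / 1.698306×10⁻⁵ = 471.058 K, so T = 16.9 + 471.058 = 487.958 °C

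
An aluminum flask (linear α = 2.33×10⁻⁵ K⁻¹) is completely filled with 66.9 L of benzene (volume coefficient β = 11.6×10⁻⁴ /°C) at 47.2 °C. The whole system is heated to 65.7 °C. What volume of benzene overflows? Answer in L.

The flask also expands: β_container ≈ 3α = 6.99×10⁻⁵ /K
Net overflow = V₀(β_liq − 3α_cont)ΔT
β − 3α = 1.16×10⁻³ − 6.99×10⁻⁵ = 1.0901×10⁻³ /K; ΔT = 18.5 K
ΔV = 66.9 × 1.0901×10⁻³ × 18.5 = 1.35 L

1.35 L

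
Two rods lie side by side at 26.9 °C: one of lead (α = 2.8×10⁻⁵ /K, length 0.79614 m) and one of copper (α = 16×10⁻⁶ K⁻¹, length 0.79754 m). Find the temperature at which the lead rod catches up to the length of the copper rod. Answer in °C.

Equal length when α₁L₁ΔT − α₂L₂ΔT = L₂ − L₁ = 1.40×10⁻³ m
α₁L₁ = 2.229192×10⁻⁵, α₂L₂ = 1.276064×10⁻⁵ → Δ(αL) = 9.53128×10⁻⁶ m/K
ΔT = 1.40×10⁻³ / 9.53128×10⁻⁶ = 146.885 K, so T = 26.9 + 146.885 = 173.785 °C

T = 173.8 °C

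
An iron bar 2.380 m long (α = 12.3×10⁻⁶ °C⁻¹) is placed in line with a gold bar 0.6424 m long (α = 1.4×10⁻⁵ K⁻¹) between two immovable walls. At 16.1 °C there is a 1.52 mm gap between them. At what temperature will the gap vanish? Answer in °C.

Gap closes when ΔL₁ + ΔL₂ = 1.52 mm = 1.52×10⁻³ m
(α₁L₁ + α₂L₂)ΔT = g
α₁L₁ + α₂L₂ = 12.3×10⁻⁶×2.380 + 1.4×10⁻⁵×0.6424 = 3.82676×10⁻⁵ m/K
ΔT = 1.52×10⁻³ / 3.82676×10⁻⁵ = 39.720 K
T = 16.1 + 39.720 = 55.820 °C

T = 55.8 °C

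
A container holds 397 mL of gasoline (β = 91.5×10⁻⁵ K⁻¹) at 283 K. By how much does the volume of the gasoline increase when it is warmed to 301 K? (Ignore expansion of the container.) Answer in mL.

ΔV = 6.54 mL

|ΔT| = |301 − 283| = 18 K
ΔV = βV₀ΔT = (91.5×10⁻⁵)(397)(18) = 6.54 mL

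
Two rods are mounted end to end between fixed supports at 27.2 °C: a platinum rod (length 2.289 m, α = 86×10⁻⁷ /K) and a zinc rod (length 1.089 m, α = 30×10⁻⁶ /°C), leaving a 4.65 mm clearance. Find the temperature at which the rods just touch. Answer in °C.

α₁L₁ = 1.96854×10⁻⁵ m/K, α₂L₂ = 3.267×10⁻⁵ m/K → total 5.23554×10⁻⁵ m/K
ΔT = g/(α₁L₁+α₂L₂) = 4.65×10⁻³ / 5.23554×10⁻⁵ = 88.82 K
T = 27.2 + 88.82 = 116.02 °C

T = 116 °C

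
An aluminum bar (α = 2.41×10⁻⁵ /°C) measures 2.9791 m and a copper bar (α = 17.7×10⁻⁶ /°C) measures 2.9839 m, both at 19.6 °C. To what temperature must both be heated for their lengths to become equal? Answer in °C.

L₁(1 + α₁ΔT) = L₂(1 + α₂ΔT) ⇒ ΔT = (L₂ − L₁)/(α₁L₁ − α₂L₂)
L₂ − L₁ = 2.9839 − 2.9791 = 4.80×10⁻³ m
α₁L₁ − α₂L₂ = 2.41×10⁻⁵×2.9791 − 17.7×10⁻⁶×2.9839 = 1.898128×10⁻⁵ m/K
ΔT = 4.80×10⁻³ / 1.898128×10⁻⁵ = 252.881 K
T = 19.6 + 252.881 = 272.481 °C

T = 272.5 °C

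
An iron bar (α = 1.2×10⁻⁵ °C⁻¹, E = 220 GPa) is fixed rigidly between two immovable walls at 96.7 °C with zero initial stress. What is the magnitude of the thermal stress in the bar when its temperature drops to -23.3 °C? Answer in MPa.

σ = 317 MPa

Fully constrained: the free strain ε = αΔT is blocked, so σ = Eε = EαΔT.
|ΔT| = 120.0 K
σ = 220×10⁹ × 1.2×10⁻⁵ × 120.0 = 3.17×10⁸ Pa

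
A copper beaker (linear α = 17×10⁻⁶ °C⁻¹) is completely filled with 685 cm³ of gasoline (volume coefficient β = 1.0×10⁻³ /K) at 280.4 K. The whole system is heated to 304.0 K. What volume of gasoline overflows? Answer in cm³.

15.3 cm³

The beaker also expands: β_container ≈ 3α = 5.1×10⁻⁵ /K
Net overflow = V₀(β_liq − 3α_cont)ΔT
β − 3α = 1.00×10⁻³ − 5.1×10⁻⁵ = 9.49×10⁻⁴ /K; ΔT = 23.6 K
ΔV = 685 × 9.49×10⁻⁴ × 23.6 = 15.3 cm³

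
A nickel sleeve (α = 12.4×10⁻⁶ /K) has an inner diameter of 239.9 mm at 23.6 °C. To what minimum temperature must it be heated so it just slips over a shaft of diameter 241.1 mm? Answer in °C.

Required Δd = 241.1 − 239.9 = 1.2 mm
Δd = αd₀ΔT ⇒ ΔT = Δd/(αd₀) = 1.2 / (12.4×10⁻⁶ × 239.9) = 403.39 K
T_min = 23.6 + 403.39 = 426.99 °C

T = 427 °C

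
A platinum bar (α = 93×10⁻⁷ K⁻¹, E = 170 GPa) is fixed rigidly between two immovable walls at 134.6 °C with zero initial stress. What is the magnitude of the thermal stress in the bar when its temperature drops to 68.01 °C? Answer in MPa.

σ = 105 MPa

Fully constrained: the free strain ε = αΔT is blocked, so σ = Eε = EαΔT.
|ΔT| = 66.59 K
σ = 170×10⁹ × 93×10⁻⁷ × 66.59 = 1.05×10⁸ Pa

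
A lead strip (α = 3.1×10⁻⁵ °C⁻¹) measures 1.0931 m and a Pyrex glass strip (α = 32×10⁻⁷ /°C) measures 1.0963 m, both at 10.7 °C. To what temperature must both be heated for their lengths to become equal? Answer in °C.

T = 116.0 °C

Equal length when α₁L₁ΔT − α₂L₂ΔT = L₂ − L₁ = 3.20×10⁻³ m
α₁L₁ = 3.38861×10⁻⁵, α₂L₂ = 3.50816×10⁻⁶ → Δ(αL) = 3.037794×10⁻⁵ m/K
ΔT = 3.20×10⁻³ / 3.037794×10⁻⁵ = 105.340 K, so T = 10.7 + 105.340 = 116.040 °C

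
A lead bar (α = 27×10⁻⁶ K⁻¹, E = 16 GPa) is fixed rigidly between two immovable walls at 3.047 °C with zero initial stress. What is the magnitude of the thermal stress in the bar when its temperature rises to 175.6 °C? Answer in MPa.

Fully constrained: the free strain ε = αΔT is blocked, so σ = Eε = EαΔT.
|ΔT| = 172.553 K
σ = 16.0×10⁹ × 27×10⁻⁶ × 172.553 = 7.45×10⁷ Pa

σ = 74.5 MPa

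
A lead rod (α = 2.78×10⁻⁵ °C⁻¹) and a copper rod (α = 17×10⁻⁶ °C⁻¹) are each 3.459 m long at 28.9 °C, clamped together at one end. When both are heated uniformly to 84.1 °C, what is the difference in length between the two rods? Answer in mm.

ΔT = 55.2 K
lead: ΔL = 2.78×10⁻⁵ × 3.459 m × 55.2 = 5.3080×10⁻³ m = 5.3080 mm
copper: ΔL = 17×10⁻⁶ × 3.459 m × 55.2 = 3.2459×10⁻³ m = 3.2459 mm
difference = 5.3080 − 3.2459 = 2.0621 mm

2.06 mm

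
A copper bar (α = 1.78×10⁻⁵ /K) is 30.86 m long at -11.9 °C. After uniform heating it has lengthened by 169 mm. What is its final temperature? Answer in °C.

T = 296 °C

ΔL = αL₀ΔT ⇒ ΔT = ΔL / (αL₀)
ΔT = 169×10⁻³ m / (1.78×10⁻⁵ × 30.86 m) = 307.66 K
T = -11.9 + 307.66 = 295.76 °C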